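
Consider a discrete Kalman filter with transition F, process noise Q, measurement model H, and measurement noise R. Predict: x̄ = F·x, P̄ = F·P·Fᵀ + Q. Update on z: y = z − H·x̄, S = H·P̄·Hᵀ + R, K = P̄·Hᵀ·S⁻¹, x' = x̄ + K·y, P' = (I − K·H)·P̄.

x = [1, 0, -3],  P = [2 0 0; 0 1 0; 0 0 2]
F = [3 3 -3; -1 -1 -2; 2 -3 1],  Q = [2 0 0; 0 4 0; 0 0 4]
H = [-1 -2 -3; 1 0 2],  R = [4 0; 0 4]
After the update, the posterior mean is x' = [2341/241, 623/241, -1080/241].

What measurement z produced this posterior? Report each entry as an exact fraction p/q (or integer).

z = [-1, 1]

x̄ = F·x = [12, 5, -1]
P̄ = F·P·Fᵀ + Q = [47 3 -3; 3 15 -5; -3 -5 23]
S = H·P̄·Hᵀ + R = [252 -156; -156 131]
K = P̄·Hᵀ·S⁻¹ = [158/2169 289/723; -575/1446 -127/241; -157/2169 175/723]
x' − x̄ = [-551/241, -582/241, -839/241] = K·y
y = (KᵀK)⁻¹·Kᵀ·(x' − x̄) = [18, -9]
z = y + H·x̄ = [18, -9] + [-19, 10] = [-1, 1]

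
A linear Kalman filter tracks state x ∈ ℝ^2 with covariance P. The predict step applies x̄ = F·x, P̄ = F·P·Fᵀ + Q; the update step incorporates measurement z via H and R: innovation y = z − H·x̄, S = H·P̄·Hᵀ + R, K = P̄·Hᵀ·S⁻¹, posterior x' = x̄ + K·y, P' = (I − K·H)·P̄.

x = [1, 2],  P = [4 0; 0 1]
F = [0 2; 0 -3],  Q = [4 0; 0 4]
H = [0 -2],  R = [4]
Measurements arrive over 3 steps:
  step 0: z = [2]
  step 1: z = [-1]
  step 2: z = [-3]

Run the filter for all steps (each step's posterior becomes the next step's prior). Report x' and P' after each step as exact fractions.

step 0: x̄ = F·x = [4, -6]
step 0: P̄ = F·P·Fᵀ + Q = [8 -6; -6 13]
step 0: y = z − H·x̄ = [-10]
step 0: S = H·P̄·Hᵀ + R = [56]
step 0: K = P̄·Hᵀ·S⁻¹ = [3/14; -13/28]
step 0: x' = x̄ + K·y = [13/7, -19/14]
step 0: P' = (I − K·H)·P̄ = [38/7 -3/7; -3/7 13/14]
step 1: x̄ = F·x = [-19/7, 57/14]
step 1: P̄ = F·P·Fᵀ + Q = [54/7 -39/7; -39/7 173/14]
step 1: y = z − H·x̄ = [50/7]
step 1: S = H·P̄·Hᵀ + R = [374/7]
step 1: K = P̄·Hᵀ·S⁻¹ = [39/187; -173/374]
step 1: x' = x̄ + K·y = [-229/187, 287/374]
step 1: P' = (I − K·H)·P̄ = [1008/187 -78/187; -78/187 173/187]
step 2: x̄ = F·x = [287/187, -861/374]
step 2: P̄ = F·P·Fᵀ + Q = [1440/187 -1038/187; -1038/187 2305/187]
step 2: y = z − H·x̄ = [-1422/187]
step 2: S = H·P̄·Hᵀ + R = [9968/187]
step 2: K = P̄·Hᵀ·S⁻¹ = [519/2492; -2305/4984]
step 2: x' = x̄ + K·y = [-61/1246, 3027/2492]
step 2: P' = (I − K·H)·P̄ = [3357/623 -519/1246; -519/1246 2305/2492]

step 0: x' = [13/7, -19/14], P' = [38/7 -3/7; -3/7 13/14]
step 1: x' = [-229/187, 287/374], P' = [1008/187 -78/187; -78/187 173/187]
step 2: x' = [-61/1246, 3027/2492], P' = [3357/623 -519/1246; -519/1246 2305/2492]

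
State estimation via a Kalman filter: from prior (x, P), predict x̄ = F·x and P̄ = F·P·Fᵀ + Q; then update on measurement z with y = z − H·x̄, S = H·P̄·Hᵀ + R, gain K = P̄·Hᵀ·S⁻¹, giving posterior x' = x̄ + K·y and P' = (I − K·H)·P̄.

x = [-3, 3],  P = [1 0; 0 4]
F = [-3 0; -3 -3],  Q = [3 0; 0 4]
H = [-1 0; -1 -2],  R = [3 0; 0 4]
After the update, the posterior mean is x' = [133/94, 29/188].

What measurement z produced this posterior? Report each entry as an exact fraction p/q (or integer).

x̄ = F·x = [9, 0]
P̄ = F·P·Fᵀ + Q = [12 9; 9 49]
S = H·P̄·Hᵀ + R = [15 30; 30 248]
K = P̄·Hᵀ·S⁻¹ = [-173/235 -3/94; 163/470 -89/188]
x' − x̄ = [-713/94, 29/188] = K·y
y = (KᵀK)⁻¹·Kᵀ·(x' − x̄) = [10, 7]
z = y + H·x̄ = [10, 7] + [-9, -9] = [1, -2]

z = [1, -2]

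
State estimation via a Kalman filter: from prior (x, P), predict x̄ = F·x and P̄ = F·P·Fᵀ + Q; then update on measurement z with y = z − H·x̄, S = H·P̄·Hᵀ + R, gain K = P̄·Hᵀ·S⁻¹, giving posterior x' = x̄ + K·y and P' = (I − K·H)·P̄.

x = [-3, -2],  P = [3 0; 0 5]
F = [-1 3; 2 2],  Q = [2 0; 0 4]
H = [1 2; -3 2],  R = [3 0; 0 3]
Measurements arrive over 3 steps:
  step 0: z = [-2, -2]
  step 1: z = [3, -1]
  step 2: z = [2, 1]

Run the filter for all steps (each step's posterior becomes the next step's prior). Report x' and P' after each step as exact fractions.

step 0: x' = [-657/26711, -30086/26711], P' = [9942/26711 4968/26711; 4968/26711 12348/26711]
step 1: x' = [55365367/77041519, 62208658/77041519], P' = [27019824/77041519 13525500/77041519; 13525500/77041519 34268772/77041519]
step 2: x' = [73712746457/213159396659, 211894137034/213159396659], P' = [74653283514/213159396659 37340056968/213159396659; 37340056968/213159396659 94676175420/213159396659]

step 0: x̄ = F·x = [-3, -10]
step 0: P̄ = F·P·Fᵀ + Q = [50 24; 24 36]
step 0: y = z − H·x̄ = [21, 9]
step 0: S = H·P̄·Hᵀ + R = [293 -102; -102 309]
step 0: K = P̄·Hᵀ·S⁻¹ = [6626/26711 -6630/26711; 9888/26711 3264/26711]
step 0: x' = x̄ + K·y = [-657/26711, -30086/26711]
step 0: P' = (I − K·H)·P̄ = [9942/26711 4968/26711; 4968/26711 12348/26711]
step 1: x̄ = F·x = [-89601/26711, -61486/26711]
step 1: P̄ = F·P·Fᵀ + Q = [144688/26711 74076/26711; 74076/26711 235748/26711]
step 1: y = z − H·x̄ = [292706/26711, -172542/26711]
step 1: S = H·P̄·Hᵀ + R = [1464117/26711 212624/26711; 212624/26711 1436405/26711]
step 1: K = P̄·Hᵀ·S⁻¹ = [18023608/77041519 -18002824/77041519; 27354348/77041519 9320348/77041519]
step 1: x' = x̄ + K·y = [55365367/77041519, 62208658/77041519]
step 1: P' = (I − K·H)·P̄ = [27019824/77041519 13525500/77041519; 13525500/77041519 34268772/77041519]
step 2: x̄ = F·x = [131260607/77041519, 235148050/77041519]
step 2: P̄ = F·P·Fᵀ + Q = [408368810/77041519 205674984/77041519; 205674984/77041519 661524460/77041519]
step 2: y = z − H·x̄ = [-447473669/77041519, 527240/77041519]
step 2: S = H·P̄·Hᵀ + R = [4108291143/77041519 598291474/77041519; 598291474/77041519 4084441879/77041519]
step 2: K = P̄·Hᵀ·S⁻¹ = [49777799150/213159396659 -4523628382/19378126969; 75564135936/213159396659 2343399392/19378126969]
step 2: x' = x̄ + K·y = [73712746457/213159396659, 211894137034/213159396659]
step 2: P' = (I − K·H)·P̄ = [74653283514/213159396659 37340056968/213159396659; 37340056968/213159396659 94676175420/213159396659]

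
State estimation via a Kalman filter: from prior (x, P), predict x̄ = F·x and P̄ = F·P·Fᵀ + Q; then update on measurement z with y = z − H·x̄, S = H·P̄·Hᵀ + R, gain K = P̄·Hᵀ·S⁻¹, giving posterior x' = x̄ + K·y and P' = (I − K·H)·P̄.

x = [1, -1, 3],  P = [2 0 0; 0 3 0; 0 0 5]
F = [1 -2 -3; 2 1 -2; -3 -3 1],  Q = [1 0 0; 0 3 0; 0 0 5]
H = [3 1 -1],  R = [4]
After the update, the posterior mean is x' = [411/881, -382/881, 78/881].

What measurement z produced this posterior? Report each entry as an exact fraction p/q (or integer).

z = [1]

x̄ = F·x = [-6, -5, 3]
P̄ = F·P·Fᵀ + Q = [60 28 -3; 28 34 -31; -3 -31 55]
S = H·P̄·Hᵀ + R = [881]
K = P̄·Hᵀ·S⁻¹ = [211/881; 149/881; -95/881]
x' − x̄ = [5697/881, 4023/881, -2565/881] = K·y
y = (KᵀK)⁻¹·Kᵀ·(x' − x̄) = [27]
z = y + H·x̄ = [27] + [-26] = [1]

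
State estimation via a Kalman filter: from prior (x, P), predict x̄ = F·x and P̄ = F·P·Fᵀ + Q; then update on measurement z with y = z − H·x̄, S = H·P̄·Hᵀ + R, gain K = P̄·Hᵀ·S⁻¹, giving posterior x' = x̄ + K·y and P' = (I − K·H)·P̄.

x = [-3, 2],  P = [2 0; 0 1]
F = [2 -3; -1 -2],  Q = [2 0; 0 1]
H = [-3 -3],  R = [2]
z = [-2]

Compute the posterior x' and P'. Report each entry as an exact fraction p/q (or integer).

x̄ = F·x = [-12, -1]
P̄ = F·P·Fᵀ + Q = [19 2; 2 7]
y = z − H·x̄ = [-41]
S = H·P̄·Hᵀ + R = [272]
K = P̄·Hᵀ·S⁻¹ = [-63/272; -27/272]
x' = x̄ + K·y = [-681/272, 835/272]
P' = (I − K·H)·P̄ = [1199/272 -1157/272; -1157/272 1175/272]

x' = [-681/272, 835/272]
P' = [1199/272 -1157/272; -1157/272 1175/272]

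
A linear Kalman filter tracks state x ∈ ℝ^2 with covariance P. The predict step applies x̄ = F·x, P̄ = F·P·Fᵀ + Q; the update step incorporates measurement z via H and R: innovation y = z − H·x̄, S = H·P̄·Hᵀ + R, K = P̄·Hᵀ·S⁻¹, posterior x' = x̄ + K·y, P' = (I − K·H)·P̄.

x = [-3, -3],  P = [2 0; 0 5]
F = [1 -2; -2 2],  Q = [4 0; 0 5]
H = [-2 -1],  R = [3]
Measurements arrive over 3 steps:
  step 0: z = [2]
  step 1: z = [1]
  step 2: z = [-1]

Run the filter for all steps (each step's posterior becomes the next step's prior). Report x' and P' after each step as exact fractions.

step 0: x' = [-23/11, 30/11], P' = [90/11 -159/11; -159/11 1227/44]
step 1: x' = [-8/3, 902/213], P' = [398/21 -727/21; -727/21 97810/1491]
step 2: x' = [1537/16424, 304743/427024], P' = [172913/8212 -633221/16424; -633221/16424 31156733/427024]

step 0: x̄ = F·x = [3, 0]
step 0: P̄ = F·P·Fᵀ + Q = [26 -24; -24 33]
step 0: y = z − H·x̄ = [8]
step 0: S = H·P̄·Hᵀ + R = [44]
step 0: K = P̄·Hᵀ·S⁻¹ = [-7/11; 15/44]
step 0: x' = x̄ + K·y = [-23/11, 30/11]
step 0: P' = (I − K·H)·P̄ = [90/11 -159/11; -159/11 1227/44]
step 1: x̄ = F·x = [-83/11, 106/11]
step 1: P̄ = F·P·Fᵀ + Q = [1997/11 -2361/11; -2361/11 2914/11]
step 1: y = z − H·x̄ = [-49/11]
step 1: S = H·P̄·Hᵀ + R = [1491/11]
step 1: K = P̄·Hᵀ·S⁻¹ = [-23/21; 1808/1491]
step 1: x' = x̄ + K·y = [-8/3, 902/213]
step 1: P' = (I − K·H)·P̄ = [398/21 -727/21; -727/21 97810/1491]
step 2: x̄ = F·x = [-2372/213, 980/71]
step 2: P̄ = F·P·Fᵀ + Q = [631930/1491 -252486/497; -252486/497 308221/497]
step 2: y = z − H·x̄ = [-2017/213]
step 2: S = H·P̄·Hᵀ + R = [427024/1491]
step 2: K = P̄·Hᵀ·S⁻¹ = [-19477/16424; 590253/427024]
step 2: x' = x̄ + K·y = [1537/16424, 304743/427024]
step 2: P' = (I − K·H)·P̄ = [172913/8212 -633221/16424; -633221/16424 31156733/427024]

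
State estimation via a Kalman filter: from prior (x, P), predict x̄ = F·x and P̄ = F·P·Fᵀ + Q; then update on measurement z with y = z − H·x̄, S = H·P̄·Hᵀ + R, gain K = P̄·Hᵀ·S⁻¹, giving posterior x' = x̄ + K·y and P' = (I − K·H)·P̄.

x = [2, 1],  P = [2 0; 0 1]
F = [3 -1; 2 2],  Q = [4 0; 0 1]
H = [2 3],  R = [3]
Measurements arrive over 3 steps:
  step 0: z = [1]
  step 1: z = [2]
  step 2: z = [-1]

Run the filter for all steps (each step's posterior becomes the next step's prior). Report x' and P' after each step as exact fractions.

step 0: x' = [-98/83, 399/332], P' = [465/83 -291/83; -291/83 835/332]
step 1: x' = [-1131/2128, 44683/44688], P' = [1203/304 -4825/2128; -4825/2128 71317/44688]
step 2: x' = [-4770259/2266280, 2417047/2266280], P' = [1033968/283285 -2354841/1133140; -2354841/1133140 1676543/1133140]

step 0: x̄ = F·x = [5, 6]
step 0: P̄ = F·P·Fᵀ + Q = [23 10; 10 13]
step 0: y = z − H·x̄ = [-27]
step 0: S = H·P̄·Hᵀ + R = [332]
step 0: K = P̄·Hᵀ·S⁻¹ = [19/83; 59/332]
step 0: x' = x̄ + K·y = [-98/83, 399/332]
step 0: P' = (I − K·H)·P̄ = [465/83 -291/83; -291/83 835/332]
step 1: x̄ = F·x = [-1575/332, 7/166]
step 1: P̄ = F·P·Fᵀ + Q = [25887/332 2417/166; 2417/166 450/83]
step 1: y = z − H·x̄ = [943/83]
step 1: S = H·P̄·Hᵀ + R = [44688/83]
step 1: K = P̄·Hᵀ·S⁻¹ = [789/2128; 3767/44688]
step 1: x' = x̄ + K·y = [-1131/2128, 44683/44688]
step 1: P' = (I − K·H)·P̄ = [1203/304 -4825/2128; -4825/2128 71317/44688]
step 2: x̄ = F·x = [-7246/2793, 5233/5586]
step 2: P̄ = F·P·Fᵀ + Q = [612397/11172 64139/5586; 64139/5586 14170/2793]
step 2: y = z − H·x̄ = [7699/5586]
step 2: S = H·P̄·Hᵀ + R = [1133140/2793]
step 2: K = P̄·Hᵀ·S⁻¹ = [402407/1133140; 106649/1133140]
step 2: x' = x̄ + K·y = [-4770259/2266280, 2417047/2266280]
step 2: P' = (I − K·H)·P̄ = [1033968/283285 -2354841/1133140; -2354841/1133140 1676543/1133140]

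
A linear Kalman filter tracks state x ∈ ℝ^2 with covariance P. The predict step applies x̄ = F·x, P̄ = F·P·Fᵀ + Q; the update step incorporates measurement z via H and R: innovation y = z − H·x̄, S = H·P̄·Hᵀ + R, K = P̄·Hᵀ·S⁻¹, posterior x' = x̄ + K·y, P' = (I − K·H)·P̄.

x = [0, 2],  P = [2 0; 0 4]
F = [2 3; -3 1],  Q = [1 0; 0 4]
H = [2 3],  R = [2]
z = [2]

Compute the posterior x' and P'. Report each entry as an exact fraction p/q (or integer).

x̄ = F·x = [6, 2]
P̄ = F·P·Fᵀ + Q = [45 0; 0 26]
y = z − H·x̄ = [-16]
S = H·P̄·Hᵀ + R = [416]
K = P̄·Hᵀ·S⁻¹ = [45/208; 3/16]
x' = x̄ + K·y = [33/13, -1]
P' = (I − K·H)·P̄ = [2655/104 -135/8; -135/8 91/8]

x' = [33/13, -1]
P' = [2655/104 -135/8; -135/8 91/8]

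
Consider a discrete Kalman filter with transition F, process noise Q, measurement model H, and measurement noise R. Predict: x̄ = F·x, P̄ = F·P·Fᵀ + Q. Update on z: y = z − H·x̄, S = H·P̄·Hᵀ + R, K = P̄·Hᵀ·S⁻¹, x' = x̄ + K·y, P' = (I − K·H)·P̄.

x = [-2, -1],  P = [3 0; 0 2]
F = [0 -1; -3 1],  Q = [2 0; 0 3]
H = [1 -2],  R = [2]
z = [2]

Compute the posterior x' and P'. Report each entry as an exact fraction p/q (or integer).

x' = [115/71, -8/71]
P' = [252/71 122/71; 122/71 94/71]

x̄ = F·x = [1, 5]
P̄ = F·P·Fᵀ + Q = [4 -2; -2 32]
y = z − H·x̄ = [11]
S = H·P̄·Hᵀ + R = [142]
K = P̄·Hᵀ·S⁻¹ = [4/71; -33/71]
x' = x̄ + K·y = [115/71, -8/71]
P' = (I − K·H)·P̄ = [252/71 122/71; 122/71 94/71]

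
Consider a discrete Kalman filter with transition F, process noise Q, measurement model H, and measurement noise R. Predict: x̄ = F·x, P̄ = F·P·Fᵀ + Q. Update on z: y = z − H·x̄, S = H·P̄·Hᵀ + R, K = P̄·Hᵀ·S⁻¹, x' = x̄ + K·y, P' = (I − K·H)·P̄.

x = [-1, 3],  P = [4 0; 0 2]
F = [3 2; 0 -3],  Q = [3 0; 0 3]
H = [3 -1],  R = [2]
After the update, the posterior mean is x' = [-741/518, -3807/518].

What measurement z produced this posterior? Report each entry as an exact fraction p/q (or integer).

x̄ = F·x = [3, -9]
P̄ = F·P·Fᵀ + Q = [47 -12; -12 21]
S = H·P̄·Hᵀ + R = [518]
K = P̄·Hᵀ·S⁻¹ = [153/518; -57/518]
x' − x̄ = [-2295/518, 855/518] = K·y
y = (KᵀK)⁻¹·Kᵀ·(x' − x̄) = [-15]
z = y + H·x̄ = [-15] + [18] = [3]

z = [3]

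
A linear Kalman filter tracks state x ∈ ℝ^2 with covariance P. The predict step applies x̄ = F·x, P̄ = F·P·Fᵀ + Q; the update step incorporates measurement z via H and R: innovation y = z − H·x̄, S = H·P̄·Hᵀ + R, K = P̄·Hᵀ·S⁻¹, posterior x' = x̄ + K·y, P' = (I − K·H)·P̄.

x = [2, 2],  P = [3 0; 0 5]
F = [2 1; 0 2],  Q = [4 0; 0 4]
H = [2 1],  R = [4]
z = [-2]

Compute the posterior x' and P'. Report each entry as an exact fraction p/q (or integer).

x̄ = F·x = [6, 4]
P̄ = F·P·Fᵀ + Q = [21 10; 10 24]
y = z − H·x̄ = [-18]
S = H·P̄·Hᵀ + R = [152]
K = P̄·Hᵀ·S⁻¹ = [13/38; 11/38]
x' = x̄ + K·y = [-3/19, -23/19]
P' = (I − K·H)·P̄ = [61/19 -96/19; -96/19 214/19]

x' = [-3/19, -23/19]
P' = [61/19 -96/19; -96/19 214/19]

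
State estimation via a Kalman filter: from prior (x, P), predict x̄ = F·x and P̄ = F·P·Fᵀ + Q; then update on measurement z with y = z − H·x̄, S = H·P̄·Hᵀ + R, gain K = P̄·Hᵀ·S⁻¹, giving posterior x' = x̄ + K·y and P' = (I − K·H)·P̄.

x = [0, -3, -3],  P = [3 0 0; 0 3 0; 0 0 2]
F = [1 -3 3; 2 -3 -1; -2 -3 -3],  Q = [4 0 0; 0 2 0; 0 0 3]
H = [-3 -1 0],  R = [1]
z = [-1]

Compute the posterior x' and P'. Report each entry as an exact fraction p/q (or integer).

x' = [-2013/674, 3362/337, 5901/337]
P' = [1559/674 -2247/337 -1734/337; -2247/337 6803/337 5217/337; -1734/337 5217/337 19770/337]

x̄ = F·x = [0, 12, 18]
P̄ = F·P·Fᵀ + Q = [52 27 3; 27 43 21; 3 21 60]
y = z − H·x̄ = [11]
S = H·P̄·Hᵀ + R = [674]
K = P̄·Hᵀ·S⁻¹ = [-183/674; -62/337; -15/337]
x' = x̄ + K·y = [-2013/674, 3362/337, 5901/337]
P' = (I − K·H)·P̄ = [1559/674 -2247/337 -1734/337; -2247/337 6803/337 5217/337; -1734/337 5217/337 19770/337]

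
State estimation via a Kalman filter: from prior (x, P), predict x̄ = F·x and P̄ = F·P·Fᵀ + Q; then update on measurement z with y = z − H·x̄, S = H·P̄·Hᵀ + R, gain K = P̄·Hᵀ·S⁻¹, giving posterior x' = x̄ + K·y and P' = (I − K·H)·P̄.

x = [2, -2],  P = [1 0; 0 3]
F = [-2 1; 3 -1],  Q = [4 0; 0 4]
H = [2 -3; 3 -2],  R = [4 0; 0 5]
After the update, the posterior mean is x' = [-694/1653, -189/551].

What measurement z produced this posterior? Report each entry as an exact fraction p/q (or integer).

x̄ = F·x = [-6, 8]
P̄ = F·P·Fᵀ + Q = [11 -9; -9 16]
S = H·P̄·Hᵀ + R = [300 279; 279 276]
K = P̄·Hᵀ·S⁻¹ = [-235/1653 181/551; -195/551 238/1653]
x' − x̄ = [9224/1653, -4597/551] = K·y
y = (KᵀK)⁻¹·Kᵀ·(x' − x̄) = [37, 33]
z = y + H·x̄ = [37, 33] + [-36, -34] = [1, -1]

z = [1, -1]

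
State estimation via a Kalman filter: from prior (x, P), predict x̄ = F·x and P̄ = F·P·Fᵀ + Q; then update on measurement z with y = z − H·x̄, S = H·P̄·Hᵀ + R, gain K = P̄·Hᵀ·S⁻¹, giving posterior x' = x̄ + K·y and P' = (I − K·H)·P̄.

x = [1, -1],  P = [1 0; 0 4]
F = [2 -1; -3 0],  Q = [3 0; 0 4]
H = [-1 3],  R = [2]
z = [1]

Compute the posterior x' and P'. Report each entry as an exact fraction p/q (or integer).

x̄ = F·x = [3, -3]
P̄ = F·P·Fᵀ + Q = [11 -6; -6 13]
y = z − H·x̄ = [13]
S = H·P̄·Hᵀ + R = [166]
K = P̄·Hᵀ·S⁻¹ = [-29/166; 45/166]
x' = x̄ + K·y = [121/166, 87/166]
P' = (I − K·H)·P̄ = [985/166 309/166; 309/166 133/166]

x' = [121/166, 87/166]
P' = [985/166 309/166; 309/166 133/166]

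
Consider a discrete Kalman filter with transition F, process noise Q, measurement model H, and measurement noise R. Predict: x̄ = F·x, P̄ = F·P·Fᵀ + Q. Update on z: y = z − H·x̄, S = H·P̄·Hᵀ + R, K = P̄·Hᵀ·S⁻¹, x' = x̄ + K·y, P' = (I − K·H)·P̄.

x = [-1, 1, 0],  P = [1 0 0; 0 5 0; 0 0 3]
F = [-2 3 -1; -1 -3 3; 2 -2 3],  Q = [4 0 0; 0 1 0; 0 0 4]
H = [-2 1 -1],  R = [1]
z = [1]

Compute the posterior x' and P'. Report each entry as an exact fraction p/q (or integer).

x' = [311/280, 547/280, -173/140]
P' = [1039/280 323/280 -817/140; 323/280 5591/280 2411/140; -817/140 2411/140 2001/70]

x̄ = F·x = [5, -2, -4]
P̄ = F·P·Fᵀ + Q = [56 -52 -43; -52 74 55; -43 55 55]
y = z − H·x̄ = [9]
S = H·P̄·Hᵀ + R = [280]
K = P̄·Hᵀ·S⁻¹ = [-121/280; 123/280; 43/140]
x' = x̄ + K·y = [311/280, 547/280, -173/140]
P' = (I − K·H)·P̄ = [1039/280 323/280 -817/140; 323/280 5591/280 2411/140; -817/140 2411/140 2001/70]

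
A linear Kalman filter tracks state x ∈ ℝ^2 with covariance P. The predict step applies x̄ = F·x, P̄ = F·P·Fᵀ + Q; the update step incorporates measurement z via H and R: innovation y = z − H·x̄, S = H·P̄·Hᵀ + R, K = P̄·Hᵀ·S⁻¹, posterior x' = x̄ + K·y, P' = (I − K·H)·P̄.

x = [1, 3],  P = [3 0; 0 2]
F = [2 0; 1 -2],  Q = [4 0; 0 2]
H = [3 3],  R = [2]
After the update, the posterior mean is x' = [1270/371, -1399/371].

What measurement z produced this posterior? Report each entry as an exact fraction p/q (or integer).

z = [-1]

x̄ = F·x = [2, -5]
P̄ = F·P·Fᵀ + Q = [16 6; 6 13]
S = H·P̄·Hᵀ + R = [371]
K = P̄·Hᵀ·S⁻¹ = [66/371; 57/371]
x' − x̄ = [528/371, 456/371] = K·y
y = (KᵀK)⁻¹·Kᵀ·(x' − x̄) = [8]
z = y + H·x̄ = [8] + [-9] = [-1]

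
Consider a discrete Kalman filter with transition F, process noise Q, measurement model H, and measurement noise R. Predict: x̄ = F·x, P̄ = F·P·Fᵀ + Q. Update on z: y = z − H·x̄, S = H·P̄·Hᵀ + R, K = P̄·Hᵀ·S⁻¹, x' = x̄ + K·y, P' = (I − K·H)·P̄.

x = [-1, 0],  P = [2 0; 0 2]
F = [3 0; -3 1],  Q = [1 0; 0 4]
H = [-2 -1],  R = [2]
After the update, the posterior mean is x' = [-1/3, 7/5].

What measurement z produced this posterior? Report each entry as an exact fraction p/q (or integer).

x̄ = F·x = [-3, 3]
P̄ = F·P·Fᵀ + Q = [19 -18; -18 24]
S = H·P̄·Hᵀ + R = [30]
K = P̄·Hᵀ·S⁻¹ = [-2/3; 2/5]
x' − x̄ = [8/3, -8/5] = K·y
y = (KᵀK)⁻¹·Kᵀ·(x' − x̄) = [-4]
z = y + H·x̄ = [-4] + [3] = [-1]

z = [-1]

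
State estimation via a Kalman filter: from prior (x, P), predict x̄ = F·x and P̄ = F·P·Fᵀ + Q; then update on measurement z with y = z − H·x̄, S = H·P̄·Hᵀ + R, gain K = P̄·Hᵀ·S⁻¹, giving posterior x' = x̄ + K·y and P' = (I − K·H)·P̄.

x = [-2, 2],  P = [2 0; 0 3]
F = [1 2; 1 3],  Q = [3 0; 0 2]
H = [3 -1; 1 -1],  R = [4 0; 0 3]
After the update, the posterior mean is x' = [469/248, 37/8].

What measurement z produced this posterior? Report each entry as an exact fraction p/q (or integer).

x̄ = F·x = [2, 4]
P̄ = F·P·Fᵀ + Q = [17 20; 20 31]
S = H·P̄·Hᵀ + R = [68 2; 2 11]
K = P̄·Hᵀ·S⁻¹ = [347/744 -133/372; 11/24 -13/12]
x' − x̄ = [-27/248, 5/8] = K·y
y = (KᵀK)⁻¹·Kᵀ·(x' − x̄) = [-1, -1]
z = y + H·x̄ = [-1, -1] + [2, -2] = [1, -3]

z = [1, -3]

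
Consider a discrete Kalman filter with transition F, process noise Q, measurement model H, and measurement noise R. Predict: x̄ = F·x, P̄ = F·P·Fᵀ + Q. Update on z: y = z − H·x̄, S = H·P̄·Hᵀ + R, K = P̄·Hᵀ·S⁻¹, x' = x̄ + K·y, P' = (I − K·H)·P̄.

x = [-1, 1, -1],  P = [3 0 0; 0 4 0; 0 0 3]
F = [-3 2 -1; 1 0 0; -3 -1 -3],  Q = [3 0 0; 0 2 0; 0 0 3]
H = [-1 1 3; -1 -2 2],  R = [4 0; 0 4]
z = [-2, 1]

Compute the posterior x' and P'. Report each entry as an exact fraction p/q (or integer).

x' = [69079/11859, -5568/3953, 21955/11859]
P' = [545900/11859 -24332/3953 204920/11859; -24332/3953 5777/3953 -8963/3953; 204920/11859 -8963/3953 80579/11859]

x̄ = F·x = [6, -1, 5]
P̄ = F·P·Fᵀ + Q = [49 -9 28; -9 5 -9; 28 -9 61]
y = z − H·x̄ = [-10, -5]
S = H·P̄·Hᵀ + R = [403 292; 292 241]
K = P̄·Hᵀ·S⁻¹ = [-1034/11859 2483/11859; 805/3953 -1287/3953; 2482/11859 2504/11859]
x' = x̄ + K·y = [69079/11859, -5568/3953, 21955/11859]
P' = (I − K·H)·P̄ = [545900/11859 -24332/3953 204920/11859; -24332/3953 5777/3953 -8963/3953; 204920/11859 -8963/3953 80579/11859]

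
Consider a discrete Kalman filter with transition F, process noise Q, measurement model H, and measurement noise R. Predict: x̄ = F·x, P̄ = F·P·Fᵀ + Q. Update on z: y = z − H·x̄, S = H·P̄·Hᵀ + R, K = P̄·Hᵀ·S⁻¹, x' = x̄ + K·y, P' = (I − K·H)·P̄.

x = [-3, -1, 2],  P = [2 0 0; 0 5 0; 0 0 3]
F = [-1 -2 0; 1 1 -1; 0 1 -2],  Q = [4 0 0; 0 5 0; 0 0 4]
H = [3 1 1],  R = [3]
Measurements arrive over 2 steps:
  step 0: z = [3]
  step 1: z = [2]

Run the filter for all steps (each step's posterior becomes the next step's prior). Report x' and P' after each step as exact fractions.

step 0: x̄ = F·x = [5, -6, -5]
step 0: P̄ = F·P·Fᵀ + Q = [26 -12 -10; -12 15 11; -10 11 21]
step 0: y = z − H·x̄ = [-1]
step 0: S = H·P̄·Hᵀ + R = [163]
step 0: K = P̄·Hᵀ·S⁻¹ = [56/163; -10/163; 2/163]
step 0: x' = x̄ + K·y = [759/163, -968/163, -817/163]
step 0: P' = (I − K·H)·P̄ = [1102/163 -1396/163 -1742/163; -1396/163 2345/163 1813/163; -1742/163 1813/163 3419/163]
step 1: x̄ = F·x = [1177/163, 608/163, 666/163]
step 1: P̄ = F·P·Fᵀ + Q = [5550/163 280/163 474/163; 280/163 4747/163 5832/163; 474/163 5832/163 9421/163]
step 1: y = z − H·x̄ = [-4479/163]
step 1: S = H·P̄·Hᵀ + R = [80795/163]
step 1: K = P̄·Hᵀ·S⁻¹ = [17404/80795; 11419/80795; 3335/16159]
step 1: x' = x̄ + K·y = [105173/80795, -12407/80795, -25617/16159]
step 1: P' = (I − K·H)·P̄ = [892718/80795 -1080452/80795 -309098/16159; -1080452/80795 1553008/80795 344521/16159; -309098/16159 344521/16159 592778/16159]

step 0: x' = [759/163, -968/163, -817/163], P' = [1102/163 -1396/163 -1742/163; -1396/163 2345/163 1813/163; -1742/163 1813/163 3419/163]
step 1: x' = [105173/80795, -12407/80795, -25617/16159], P' = [892718/80795 -1080452/80795 -309098/16159; -1080452/80795 1553008/80795 344521/16159; -309098/16159 344521/16159 592778/16159]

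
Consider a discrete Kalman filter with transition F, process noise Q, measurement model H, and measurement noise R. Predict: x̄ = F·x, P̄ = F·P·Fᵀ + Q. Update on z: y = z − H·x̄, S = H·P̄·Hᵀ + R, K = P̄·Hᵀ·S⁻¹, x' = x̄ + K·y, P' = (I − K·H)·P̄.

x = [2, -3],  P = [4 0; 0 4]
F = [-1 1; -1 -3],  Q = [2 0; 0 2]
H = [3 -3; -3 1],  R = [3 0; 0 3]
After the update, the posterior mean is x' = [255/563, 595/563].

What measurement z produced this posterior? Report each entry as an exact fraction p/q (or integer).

z = [-2, -1]

x̄ = F·x = [-5, 7]
P̄ = F·P·Fᵀ + Q = [10 -8; -8 42]
S = H·P̄·Hᵀ + R = [615 -312; -312 183]
K = P̄·Hᵀ·S⁻¹ = [-658/5067 -2174/5067; -254/563 -230/563]
x' − x̄ = [3070/563, -3346/563] = K·y
y = (KᵀK)⁻¹·Kᵀ·(x' − x̄) = [34, -23]
z = y + H·x̄ = [34, -23] + [-36, 22] = [-2, -1]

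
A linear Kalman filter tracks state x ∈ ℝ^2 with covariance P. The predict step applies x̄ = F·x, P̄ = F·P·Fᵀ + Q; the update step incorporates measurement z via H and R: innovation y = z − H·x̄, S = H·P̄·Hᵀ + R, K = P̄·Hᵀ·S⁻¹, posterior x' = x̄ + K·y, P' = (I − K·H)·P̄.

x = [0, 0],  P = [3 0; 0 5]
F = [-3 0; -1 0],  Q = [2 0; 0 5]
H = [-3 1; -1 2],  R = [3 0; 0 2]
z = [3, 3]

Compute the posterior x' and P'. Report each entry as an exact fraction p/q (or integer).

x̄ = F·x = [0, 0]
P̄ = F·P·Fᵀ + Q = [29 9; 9 8]
y = z − H·x̄ = [3, 3]
S = H·P̄·Hᵀ + R = [218 40; 40 27]
K = P̄·Hᵀ·S⁻¹ = [-833/2143 361/2143; -793/4286 1143/2143]
x' = x̄ + K·y = [-1416/2143, 4479/4286]
P' = (I − K·H)·P̄ = [1144/2143 933/2143; 933/2143 3219/4286]

x' = [-1416/2143, 4479/4286]
P' = [1144/2143 933/2143; 933/2143 3219/4286]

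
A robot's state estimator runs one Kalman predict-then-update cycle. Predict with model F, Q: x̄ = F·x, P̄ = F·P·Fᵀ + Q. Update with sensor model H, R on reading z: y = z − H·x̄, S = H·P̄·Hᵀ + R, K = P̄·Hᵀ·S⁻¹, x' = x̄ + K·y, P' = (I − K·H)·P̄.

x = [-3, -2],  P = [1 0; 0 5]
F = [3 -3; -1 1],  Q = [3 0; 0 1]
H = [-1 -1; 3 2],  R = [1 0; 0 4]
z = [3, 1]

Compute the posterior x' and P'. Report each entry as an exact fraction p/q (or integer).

x̄ = F·x = [-3, 1]
P̄ = F·P·Fᵀ + Q = [57 -18; -18 7]
y = z − H·x̄ = [1, 8]
S = H·P̄·Hᵀ + R = [29 -95; -95 329]
K = P̄·Hᵀ·S⁻¹ = [-1/86 35/86; -181/516 -115/516]
x' = x̄ + K·y = [21/86, -195/172]
P' = (I − K·H)·P̄ = [69/43 -137/86; -137/86 1003/516]

x' = [21/86, -195/172]
P' = [69/43 -137/86; -137/86 1003/516]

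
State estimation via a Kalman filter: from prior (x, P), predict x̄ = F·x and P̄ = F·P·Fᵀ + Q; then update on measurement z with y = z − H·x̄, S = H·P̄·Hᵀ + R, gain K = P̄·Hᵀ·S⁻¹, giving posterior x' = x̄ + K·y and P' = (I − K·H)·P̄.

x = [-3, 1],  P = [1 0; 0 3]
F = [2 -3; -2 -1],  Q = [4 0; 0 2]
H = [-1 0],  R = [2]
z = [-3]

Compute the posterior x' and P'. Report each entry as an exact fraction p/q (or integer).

x' = [87/37, 245/37]
P' = [70/37 10/37; 10/37 308/37]

x̄ = F·x = [-9, 5]
P̄ = F·P·Fᵀ + Q = [35 5; 5 9]
y = z − H·x̄ = [-12]
S = H·P̄·Hᵀ + R = [37]
K = P̄·Hᵀ·S⁻¹ = [-35/37; -5/37]
x' = x̄ + K·y = [87/37, 245/37]
P' = (I − K·H)·P̄ = [70/37 10/37; 10/37 308/37]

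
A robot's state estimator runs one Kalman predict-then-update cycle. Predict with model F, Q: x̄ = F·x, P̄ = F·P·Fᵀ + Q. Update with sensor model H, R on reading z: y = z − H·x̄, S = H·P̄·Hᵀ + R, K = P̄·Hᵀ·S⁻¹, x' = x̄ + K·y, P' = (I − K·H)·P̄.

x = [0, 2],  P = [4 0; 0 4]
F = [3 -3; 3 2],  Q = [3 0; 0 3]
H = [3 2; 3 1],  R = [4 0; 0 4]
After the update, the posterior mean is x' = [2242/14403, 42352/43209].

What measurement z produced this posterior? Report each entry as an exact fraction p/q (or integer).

z = [2, 2]

x̄ = F·x = [-6, 4]
P̄ = F·P·Fᵀ + Q = [75 12; 12 55]
S = H·P̄·Hᵀ + R = [1043 893; 893 806]
K = P̄·Hᵀ·S⁻¹ = [-3649/14403 8278/14403; 36413/43209 -35465/43209]
x' − x̄ = [88660/14403, -130484/43209] = K·y
y = (KᵀK)⁻¹·Kᵀ·(x' − x̄) = [12, 16]
z = y + H·x̄ = [12, 16] + [-10, -14] = [2, 2]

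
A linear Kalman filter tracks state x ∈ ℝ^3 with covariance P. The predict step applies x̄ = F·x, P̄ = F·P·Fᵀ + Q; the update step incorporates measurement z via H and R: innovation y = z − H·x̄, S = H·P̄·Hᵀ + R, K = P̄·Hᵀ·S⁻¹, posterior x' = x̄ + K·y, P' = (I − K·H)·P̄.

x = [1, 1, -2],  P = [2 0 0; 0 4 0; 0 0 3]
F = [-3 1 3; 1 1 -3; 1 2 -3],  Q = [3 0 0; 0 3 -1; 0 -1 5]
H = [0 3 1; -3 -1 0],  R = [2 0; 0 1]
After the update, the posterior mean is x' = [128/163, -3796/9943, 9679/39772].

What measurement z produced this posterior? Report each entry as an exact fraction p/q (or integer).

x̄ = F·x = [-8, 8, 9]
P̄ = F·P·Fᵀ + Q = [52 -29 -25; -29 36 36; -25 36 50]
S = H·P̄·Hᵀ + R = [592 192; 192 331]
K = P̄·Hᵀ·S⁻¹ = [-13/163 -55/163; 2367/9943 159/9943; 22405/79544 -453/9943]
x' − x̄ = [1432/163, -83340/9943, -348269/39772] = K·y
y = (KᵀK)⁻¹·Kᵀ·(x' − x̄) = [-34, -18]
z = y + H·x̄ = [-34, -18] + [33, 16] = [-1, -2]

z = [-1, -2]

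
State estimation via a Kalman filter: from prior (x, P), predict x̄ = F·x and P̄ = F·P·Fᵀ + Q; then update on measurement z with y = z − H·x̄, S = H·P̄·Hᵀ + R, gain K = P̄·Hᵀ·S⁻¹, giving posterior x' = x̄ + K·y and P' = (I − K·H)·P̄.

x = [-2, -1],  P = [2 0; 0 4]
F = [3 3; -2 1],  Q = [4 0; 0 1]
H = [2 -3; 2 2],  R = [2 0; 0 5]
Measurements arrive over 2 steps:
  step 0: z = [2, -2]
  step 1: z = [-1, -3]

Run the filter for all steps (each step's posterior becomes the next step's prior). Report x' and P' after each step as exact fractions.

step 0: x̄ = F·x = [-9, 3]
step 0: P̄ = F·P·Fᵀ + Q = [58 0; 0 13]
step 0: y = z − H·x̄ = [29, 10]
step 0: S = H·P̄·Hᵀ + R = [351 154; 154 289]
step 0: K = P̄·Hᵀ·S⁻¹ = [15660/77723 22852/77723; -15275/77723 15132/77723]
step 0: x' = x̄ + K·y = [-16847/77723, -58486/77723]
step 0: P' = (I − K·H)·P̄ = [40542/77723 16588/77723; 16588/77723 21242/77723]
step 1: x̄ = F·x = [-225999/77723, -24792/77723]
step 1: P̄ = F·P·Fᵀ + Q = [1165532/77723 -229290/77723; -229290/77723 194781/77723]
step 1: y = z − H·x̄ = [299899/77723, 268413/77723]
step 1: S = H·P̄·Hᵀ + R = [9322083/77723 3952022/77723; 3952022/77723 3995547/77723]
step 1: K = P̄·Hᵀ·S⁻¹ = [59984750/278274679 71080088/278274679; -50104695/278274679 44752044/278274679]
step 1: x' = x̄ + K·y = [-332226149/278274679, -127546587/278274679]
step 1: P' = (I − K·H)·P̄ = [130614032/278274679 47086188/278274679; 47086188/278274679 64793922/278274679]

step 0: x' = [-16847/77723, -58486/77723], P' = [40542/77723 16588/77723; 16588/77723 21242/77723]
step 1: x' = [-332226149/278274679, -127546587/278274679], P' = [130614032/278274679 47086188/278274679; 47086188/278274679 64793922/278274679]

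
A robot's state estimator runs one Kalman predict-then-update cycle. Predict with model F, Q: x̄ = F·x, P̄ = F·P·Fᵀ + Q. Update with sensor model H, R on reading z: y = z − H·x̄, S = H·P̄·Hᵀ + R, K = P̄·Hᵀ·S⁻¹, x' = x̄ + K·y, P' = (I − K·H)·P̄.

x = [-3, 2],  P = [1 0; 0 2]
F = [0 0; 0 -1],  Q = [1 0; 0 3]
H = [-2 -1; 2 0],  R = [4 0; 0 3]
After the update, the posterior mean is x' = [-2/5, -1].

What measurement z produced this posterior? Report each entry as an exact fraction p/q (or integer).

z = [1, -2]

x̄ = F·x = [0, -2]
P̄ = F·P·Fᵀ + Q = [1 0; 0 5]
S = H·P̄·Hᵀ + R = [13 -4; -4 7]
K = P̄·Hᵀ·S⁻¹ = [-2/25 6/25; -7/15 -4/15]
x' − x̄ = [-2/5, 1] = K·y
y = (KᵀK)⁻¹·Kᵀ·(x' − x̄) = [-1, -2]
z = y + H·x̄ = [-1, -2] + [2, 0] = [1, -2]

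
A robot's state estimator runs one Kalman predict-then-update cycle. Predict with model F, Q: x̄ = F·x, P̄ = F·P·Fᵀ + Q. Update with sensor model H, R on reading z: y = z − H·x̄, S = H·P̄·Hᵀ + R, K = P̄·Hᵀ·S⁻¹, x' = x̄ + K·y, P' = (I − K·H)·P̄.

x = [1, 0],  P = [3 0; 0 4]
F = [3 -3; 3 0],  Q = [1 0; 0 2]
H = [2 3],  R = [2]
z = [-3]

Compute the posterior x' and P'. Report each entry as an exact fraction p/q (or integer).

x' = [-411/281, -3/281]
P' = [10271/843 -2236/281; -2236/281 1522/281]

x̄ = F·x = [3, 3]
P̄ = F·P·Fᵀ + Q = [64 27; 27 29]
y = z − H·x̄ = [-18]
S = H·P̄·Hᵀ + R = [843]
K = P̄·Hᵀ·S⁻¹ = [209/843; 47/281]
x' = x̄ + K·y = [-411/281, -3/281]
P' = (I − K·H)·P̄ = [10271/843 -2236/281; -2236/281 1522/281]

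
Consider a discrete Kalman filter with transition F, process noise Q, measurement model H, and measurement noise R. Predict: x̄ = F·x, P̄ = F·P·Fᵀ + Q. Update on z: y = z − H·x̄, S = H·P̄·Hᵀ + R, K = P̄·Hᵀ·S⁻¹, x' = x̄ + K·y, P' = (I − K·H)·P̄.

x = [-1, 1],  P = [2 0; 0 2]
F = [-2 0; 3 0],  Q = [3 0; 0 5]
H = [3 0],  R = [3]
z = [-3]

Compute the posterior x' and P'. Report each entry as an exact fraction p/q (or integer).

x' = [-31/34, 3/17]
P' = [11/34 -6/17; -6/17 175/17]

x̄ = F·x = [2, -3]
P̄ = F·P·Fᵀ + Q = [11 -12; -12 23]
y = z − H·x̄ = [-9]
S = H·P̄·Hᵀ + R = [102]
K = P̄·Hᵀ·S⁻¹ = [11/34; -6/17]
x' = x̄ + K·y = [-31/34, 3/17]
P' = (I − K·H)·P̄ = [11/34 -6/17; -6/17 175/17]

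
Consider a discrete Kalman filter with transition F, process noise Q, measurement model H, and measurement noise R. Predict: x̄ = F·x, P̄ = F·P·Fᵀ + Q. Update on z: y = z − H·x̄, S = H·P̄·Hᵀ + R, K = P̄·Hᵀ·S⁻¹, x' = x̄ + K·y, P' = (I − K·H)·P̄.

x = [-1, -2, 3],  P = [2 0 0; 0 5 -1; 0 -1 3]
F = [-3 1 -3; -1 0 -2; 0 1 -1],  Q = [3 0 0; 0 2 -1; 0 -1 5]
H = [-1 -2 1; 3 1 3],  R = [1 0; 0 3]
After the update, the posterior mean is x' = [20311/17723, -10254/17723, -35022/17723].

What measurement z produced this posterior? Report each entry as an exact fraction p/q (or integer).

z = [-2, -3]

x̄ = F·x = [-8, -5, -5]
P̄ = F·P·Fᵀ + Q = [59 26 18; 26 16 7; 18 7 15]
S = H·P̄·Hᵀ + R = [179 -381; -381 1207]
K = P̄·Hᵀ·S⁻¹ = [-7167/35446 5285/35446; -8871/35446 577/35446; 19867/70892 12497/70892]
x' − x̄ = [162095/17723, 78361/17723, 53593/17723] = K·y
y = (KᵀK)⁻¹·Kᵀ·(x' − x̄) = [-15, 41]
z = y + H·x̄ = [-15, 41] + [13, -44] = [-2, -3]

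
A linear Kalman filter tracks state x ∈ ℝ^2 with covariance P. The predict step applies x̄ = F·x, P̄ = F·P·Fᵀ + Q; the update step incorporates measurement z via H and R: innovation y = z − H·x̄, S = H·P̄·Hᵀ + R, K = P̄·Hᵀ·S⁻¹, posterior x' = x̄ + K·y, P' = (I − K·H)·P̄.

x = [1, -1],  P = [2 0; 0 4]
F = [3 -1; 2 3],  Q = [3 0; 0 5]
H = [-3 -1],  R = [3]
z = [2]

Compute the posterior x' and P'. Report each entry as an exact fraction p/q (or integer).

x' = [133/277, -914/277]
P' = [1300/277 -3675/277; -3675/277 11172/277]

x̄ = F·x = [4, -1]
P̄ = F·P·Fᵀ + Q = [25 0; 0 49]
y = z − H·x̄ = [13]
S = H·P̄·Hᵀ + R = [277]
K = P̄·Hᵀ·S⁻¹ = [-75/277; -49/277]
x' = x̄ + K·y = [133/277, -914/277]
P' = (I − K·H)·P̄ = [1300/277 -3675/277; -3675/277 11172/277]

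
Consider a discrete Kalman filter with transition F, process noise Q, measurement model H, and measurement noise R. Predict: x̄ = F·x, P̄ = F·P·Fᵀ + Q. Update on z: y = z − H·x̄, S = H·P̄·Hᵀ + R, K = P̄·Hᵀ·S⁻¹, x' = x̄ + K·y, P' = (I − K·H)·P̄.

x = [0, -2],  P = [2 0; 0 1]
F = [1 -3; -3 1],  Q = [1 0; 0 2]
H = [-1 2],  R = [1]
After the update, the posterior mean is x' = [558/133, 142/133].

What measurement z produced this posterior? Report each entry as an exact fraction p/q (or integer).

x̄ = F·x = [6, -2]
P̄ = F·P·Fᵀ + Q = [12 -9; -9 21]
S = H·P̄·Hᵀ + R = [133]
K = P̄·Hᵀ·S⁻¹ = [-30/133; 51/133]
x' − x̄ = [-240/133, 408/133] = K·y
y = (KᵀK)⁻¹·Kᵀ·(x' − x̄) = [8]
z = y + H·x̄ = [8] + [-10] = [-2]

z = [-2]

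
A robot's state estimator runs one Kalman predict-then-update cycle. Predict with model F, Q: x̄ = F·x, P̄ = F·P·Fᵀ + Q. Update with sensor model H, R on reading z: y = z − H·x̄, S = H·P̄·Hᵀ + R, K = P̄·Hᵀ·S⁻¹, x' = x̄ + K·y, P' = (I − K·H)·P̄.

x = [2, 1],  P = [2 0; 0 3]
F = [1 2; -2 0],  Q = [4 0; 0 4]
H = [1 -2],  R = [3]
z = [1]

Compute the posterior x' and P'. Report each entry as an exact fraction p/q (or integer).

x' = [54/85, -32/85]
P' = [854/85 388/85; 388/85 236/85]

x̄ = F·x = [4, -4]
P̄ = F·P·Fᵀ + Q = [18 -4; -4 12]
y = z − H·x̄ = [-11]
S = H·P̄·Hᵀ + R = [85]
K = P̄·Hᵀ·S⁻¹ = [26/85; -28/85]
x' = x̄ + K·y = [54/85, -32/85]
P' = (I − K·H)·P̄ = [854/85 388/85; 388/85 236/85]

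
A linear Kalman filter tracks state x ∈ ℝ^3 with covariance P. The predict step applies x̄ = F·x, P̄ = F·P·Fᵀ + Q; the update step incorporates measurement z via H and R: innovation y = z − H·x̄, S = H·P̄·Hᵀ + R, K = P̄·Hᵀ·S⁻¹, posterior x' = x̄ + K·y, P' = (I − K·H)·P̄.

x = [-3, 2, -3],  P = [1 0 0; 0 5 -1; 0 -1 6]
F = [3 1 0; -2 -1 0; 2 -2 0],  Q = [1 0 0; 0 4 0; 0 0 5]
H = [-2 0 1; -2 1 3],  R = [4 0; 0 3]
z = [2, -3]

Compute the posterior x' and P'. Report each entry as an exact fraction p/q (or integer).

x' = [-11275/2612, 9025/2612, -6801/1306]
P' = [19847/7836 -17537/7836 10169/3918; -17537/7836 45503/7836 -13439/3918; 10169/3918 -13439/3918 6467/1959]

x̄ = F·x = [-7, 4, -10]
P̄ = F·P·Fᵀ + Q = [15 -11 -4; -11 13 6; -4 6 29]
y = z − H·x̄ = [-2, 9]
S = H·P̄·Hᵀ + R = [109 207; 207 465]
K = P̄·Hᵀ·S⁻¹ = [-1613/2612 1261/7836; 683/2612 -19/7836; -617/1306 1675/3918]
x' = x̄ + K·y = [-11275/2612, 9025/2612, -6801/1306]
P' = (I − K·H)·P̄ = [19847/7836 -17537/7836 10169/3918; -17537/7836 45503/7836 -13439/3918; 10169/3918 -13439/3918 6467/1959]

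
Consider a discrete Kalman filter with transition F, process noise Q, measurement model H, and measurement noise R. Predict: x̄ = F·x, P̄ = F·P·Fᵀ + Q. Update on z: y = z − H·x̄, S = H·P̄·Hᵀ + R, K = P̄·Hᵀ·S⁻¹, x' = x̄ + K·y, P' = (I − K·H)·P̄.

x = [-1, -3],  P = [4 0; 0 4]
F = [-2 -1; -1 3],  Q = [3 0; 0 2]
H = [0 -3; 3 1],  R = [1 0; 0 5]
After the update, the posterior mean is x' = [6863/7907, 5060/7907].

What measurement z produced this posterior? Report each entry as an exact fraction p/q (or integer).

x̄ = F·x = [5, -8]
P̄ = F·P·Fᵀ + Q = [23 -4; -4 42]
S = H·P̄·Hᵀ + R = [379 -90; -90 230]
K = P̄·Hᵀ·S⁻¹ = [861/7907 5143/15814; -2628/7907 3/7907]
x' − x̄ = [-32672/7907, 68316/7907] = K·y
y = (KᵀK)⁻¹·Kᵀ·(x' − x̄) = [-26, -4]
z = y + H·x̄ = [-26, -4] + [24, 7] = [-2, 3]

z = [-2, 3]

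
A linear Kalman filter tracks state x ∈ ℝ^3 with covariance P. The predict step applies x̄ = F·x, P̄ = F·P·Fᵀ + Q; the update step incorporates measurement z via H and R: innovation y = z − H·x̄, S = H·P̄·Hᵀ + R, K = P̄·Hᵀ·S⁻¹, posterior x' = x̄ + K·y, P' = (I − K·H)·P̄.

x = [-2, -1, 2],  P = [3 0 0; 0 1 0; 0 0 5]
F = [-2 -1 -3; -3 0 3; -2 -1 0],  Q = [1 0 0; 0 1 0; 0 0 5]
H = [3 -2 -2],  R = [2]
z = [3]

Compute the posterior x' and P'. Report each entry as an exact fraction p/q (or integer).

x̄ = F·x = [-1, 12, 5]
P̄ = F·P·Fᵀ + Q = [59 -27 13; -27 73 18; 13 18 18]
y = z − H·x̄ = [40]
S = H·P̄·Hᵀ + R = [1209]
K = P̄·Hᵀ·S⁻¹ = [205/1209; -263/1209; -11/403]
x' = x̄ + K·y = [6991/1209, 3988/1209, 1575/403]
P' = (I − K·H)·P̄ = [29306/1209 21272/1209 7494/403; 21272/1209 19088/1209 4361/403; 7494/403 4361/403 6891/403]

x' = [6991/1209, 3988/1209, 1575/403]
P' = [29306/1209 21272/1209 7494/403; 21272/1209 19088/1209 4361/403; 7494/403 4361/403 6891/403]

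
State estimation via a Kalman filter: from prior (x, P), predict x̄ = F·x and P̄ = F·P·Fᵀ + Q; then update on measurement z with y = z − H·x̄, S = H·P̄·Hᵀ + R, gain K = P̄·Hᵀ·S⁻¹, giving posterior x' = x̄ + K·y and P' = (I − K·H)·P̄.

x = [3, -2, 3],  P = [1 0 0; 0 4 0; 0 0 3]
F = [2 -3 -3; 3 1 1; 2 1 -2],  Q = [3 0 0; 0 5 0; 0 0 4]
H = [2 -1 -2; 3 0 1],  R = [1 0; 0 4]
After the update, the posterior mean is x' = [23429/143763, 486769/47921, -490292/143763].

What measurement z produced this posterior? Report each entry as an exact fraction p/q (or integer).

x̄ = F·x = [3, 10, -2]
P̄ = F·P·Fᵀ + Q = [70 -15 10; -15 21 4; 10 4 24]
S = H·P̄·Hᵀ + R = [394 373; 373 718]
K = P̄·Hᵀ·S⁻¹ = [14870/143763 36325/143763; -9023/47921 1951/47921; -43118/143763 33212/143763]
x' − x̄ = [-407860/143763, 7559/47921, -202766/143763] = K·y
y = (KᵀK)⁻¹·Kᵀ·(x' − x̄) = [-3, -10]
z = y + H·x̄ = [-3, -10] + [0, 7] = [-3, -3]

z = [-3, -3]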